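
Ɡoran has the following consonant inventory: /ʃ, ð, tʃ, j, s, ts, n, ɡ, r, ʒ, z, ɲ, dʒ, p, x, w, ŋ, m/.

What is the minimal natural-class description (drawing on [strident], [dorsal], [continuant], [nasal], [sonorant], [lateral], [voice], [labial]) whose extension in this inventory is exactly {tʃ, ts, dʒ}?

[−continuant, +strident]

Every target segment is [−continuant], [+strident]; each remaining inventory member fails at least one of these. Each conjunct is needed — [+strident] alone would also admit /ʃ, s, ʒ, z/; [−continuant] alone would also admit /n, ɡ, ɲ, p, …/ — and no other single listed feature has exactly this extension, so two is the minimum.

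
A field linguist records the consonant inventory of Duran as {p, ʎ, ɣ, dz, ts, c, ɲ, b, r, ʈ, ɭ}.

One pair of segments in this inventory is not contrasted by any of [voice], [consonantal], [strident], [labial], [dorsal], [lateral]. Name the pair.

ɲ, ɣ

Both /ɲ/ and /ɣ/ are [+voice], [+consonantal], [−strident], [−labial], [+dorsal], [−lateral]. Since the list omits [sonorant], [nasal], [continuant] and [back] — which do distinguish the palatal nasal from the voiced velar fricative — this pair collapses; all other pairs remain distinct.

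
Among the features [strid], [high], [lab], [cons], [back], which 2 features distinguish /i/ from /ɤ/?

[high], [back]

/i/ (high front unrounded tense vowel) and /ɤ/ (mid back unrounded tense vowel) agree on [-strident], [-labial], [-consonantal]. They differ on [high] (/i/ [+], /ɤ/ [-]), [back] (/i/ [-], /ɤ/ [+]).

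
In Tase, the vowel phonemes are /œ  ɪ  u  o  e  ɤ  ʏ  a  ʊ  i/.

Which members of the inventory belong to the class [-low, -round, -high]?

Checking each segment against [-low], [-round], [-high]: /e/ (mid front unrounded tense vowel), /ɤ/ (mid back unrounded tense vowel) satisfy every feature; every other segment in the inventory fails at least one.

e, ɤ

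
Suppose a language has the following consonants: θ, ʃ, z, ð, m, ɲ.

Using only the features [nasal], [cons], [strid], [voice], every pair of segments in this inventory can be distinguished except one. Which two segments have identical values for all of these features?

m, ɲ

/m/ (bilabial nasal) and /ɲ/ (palatal nasal) are both [+nasal], [+consonantal], [-strident], [+voice], so none of the listed features separates them. (They do differ in [labial] and [dorsal], which are not among the given features.) Every other pair in the inventory differs on at least one listed feature.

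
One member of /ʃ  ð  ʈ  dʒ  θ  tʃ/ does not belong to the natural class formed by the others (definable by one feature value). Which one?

[distributed] groups all but one: /ð, θ, tʃ, dʒ, ʃ/ share [+distributed] while /ʈ/ (voiceless retroflex stop) alone is [-distributed]. Removing any other segment would not leave a single-feature class that excludes it.

ʈ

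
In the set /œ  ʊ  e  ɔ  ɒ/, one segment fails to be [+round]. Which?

e

Every segment except /e/ is [+round]. /e/ (mid front unrounded tense vowel) is [−round], so it is the exception.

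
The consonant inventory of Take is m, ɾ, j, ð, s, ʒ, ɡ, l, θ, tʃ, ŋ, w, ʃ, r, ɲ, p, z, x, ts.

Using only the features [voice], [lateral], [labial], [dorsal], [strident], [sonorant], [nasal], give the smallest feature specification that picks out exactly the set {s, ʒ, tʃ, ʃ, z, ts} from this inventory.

The target set is precisely the extension of [+strident] in this inventory.

[+strident]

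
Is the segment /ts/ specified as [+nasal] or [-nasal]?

/ts/ is the voiceless alveolar affricate, hence [-nasal].

[-nasal]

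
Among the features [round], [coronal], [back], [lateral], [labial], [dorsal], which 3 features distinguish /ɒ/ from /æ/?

/ɒ/ is the low back rounded vowel and /æ/ is the low front unrounded vowel. Both are [−coronal], [−lateral], [+dorsal]. /ɒ/ is [+labial] while /æ/ is [−labial]; /ɒ/ is [+round] while /æ/ is [−round]; /ɒ/ is [+back] while /æ/ is [−back], so the distinguishing features are [labial], [round], [back].

[labial], [round], [back]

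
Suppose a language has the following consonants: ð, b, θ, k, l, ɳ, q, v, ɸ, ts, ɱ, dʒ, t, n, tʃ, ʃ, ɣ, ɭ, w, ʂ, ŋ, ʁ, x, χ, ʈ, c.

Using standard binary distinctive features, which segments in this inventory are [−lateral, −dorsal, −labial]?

ð, θ, ɳ, ts, dʒ, t, n, tʃ, ʃ, ʂ, ʈ

The [−lateral] segments are /ð, b, θ, k, ɳ, q, v, ɸ, ts, ɱ, dʒ, t, n, tʃ, ʃ, ɣ, w, ʂ, ŋ, ʁ, x, χ, ʈ, c/.
Among these, [−dorsal] gives /ð, b, θ, ɳ, v, ɸ, ts, ɱ, dʒ, t, n, tʃ, ʃ, ʂ, ʈ/.
Among these, [−labial] leaves /ð, θ, ɳ, ts, dʒ, t, n, tʃ, ʃ, ʂ, ʈ/.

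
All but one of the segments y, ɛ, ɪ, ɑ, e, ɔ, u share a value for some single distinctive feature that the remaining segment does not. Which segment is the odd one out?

ɑ

[low] groups all but one: /u, y, ɪ, ɔ, e, ɛ/ share [−low] while /ɑ/ (low back unrounded vowel) alone is [+low]. Removing any other segment would not leave a single-feature class that excludes it.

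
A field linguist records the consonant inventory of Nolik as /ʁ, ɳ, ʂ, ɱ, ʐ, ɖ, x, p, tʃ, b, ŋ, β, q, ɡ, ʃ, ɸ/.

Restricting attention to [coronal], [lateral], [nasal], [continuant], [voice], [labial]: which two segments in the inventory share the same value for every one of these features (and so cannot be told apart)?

ʃ, ʂ

Both /ʃ/ and /ʂ/ are [+coronal], [−lateral], [−nasal], [+continuant], [−voice], [−labial]. Since the list omits [distributed] — which does distinguish the voiceless postalveolar fricative from the voiceless retroflex fricative — this pair collapses; all other pairs remain distinct.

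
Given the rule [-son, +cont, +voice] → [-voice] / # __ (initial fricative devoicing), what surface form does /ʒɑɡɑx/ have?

[ʃɑɡɑx]

/ʒ/ satisfies [-son, +cont, +voice] and sits in # __. The [-voice] counterpart of the voiced postalveolar fricative is /ʃ/. Other segments in /ʒɑɡɑx/ either fail the structural description or are not in the environment, so the surface form is [ʃɑɡɑx].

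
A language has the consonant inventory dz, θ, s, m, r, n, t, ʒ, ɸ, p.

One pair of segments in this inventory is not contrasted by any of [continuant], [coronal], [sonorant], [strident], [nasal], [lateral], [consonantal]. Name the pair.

/s/ (voiceless alveolar fricative) and /ʒ/ (voiced postalveolar fricative) are both [+continuant], [+coronal], [−sonorant], [+strident], [−nasal], [−lateral], [+consonantal], so none of the listed features separates them. (They do differ in [voice], [anterior] and [distributed], which are not among the given features.) Every other pair in the inventory differs on at least one listed feature.

s, ʒ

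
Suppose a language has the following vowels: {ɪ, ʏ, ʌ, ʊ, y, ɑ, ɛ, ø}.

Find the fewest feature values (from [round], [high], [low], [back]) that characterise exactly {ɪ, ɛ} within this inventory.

Every target segment is [-back], [-round]; each remaining inventory member fails at least one of these. Each conjunct is needed — [-round] alone would also admit /ʌ, ɑ/; [-back] alone would also admit /ʏ, y, ø/ — and no other single listed feature has exactly this extension, so two is the minimum.

[-back, -round]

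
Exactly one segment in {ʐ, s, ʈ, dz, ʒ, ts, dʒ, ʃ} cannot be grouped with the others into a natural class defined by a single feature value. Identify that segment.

[strident] groups all but one: /dz, ʃ, dʒ, ʐ, ʒ, ts, s/ share [+strident] while /ʈ/ (voiceless retroflex stop) alone is [-strident]. Removing any other segment would not leave a single-feature class that excludes it.

ʈ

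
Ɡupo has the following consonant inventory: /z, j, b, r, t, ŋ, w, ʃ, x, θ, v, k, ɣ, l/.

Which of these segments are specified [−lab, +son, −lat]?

j, r, ŋ

First, the [−labial] segments are /z, j, r, t, ŋ, ʃ, x, θ, k, ɣ, l/.
Then [+sonorant] gives /j, r, ŋ, l/.
Then [−lateral] leaves /j, r, ŋ/.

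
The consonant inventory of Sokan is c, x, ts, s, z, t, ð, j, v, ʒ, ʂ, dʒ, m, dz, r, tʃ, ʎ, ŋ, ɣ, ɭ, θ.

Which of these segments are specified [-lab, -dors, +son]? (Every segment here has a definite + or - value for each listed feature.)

r, ɭ

Among the inventory, the [-labial] segments are /c, x, ts, s, z, t, ð, j, ʒ, ʂ, dʒ, dz, r, tʃ, ʎ, ŋ, ɣ, ɭ, θ/.
Within that set, [-dorsal] gives /ts, s, z, t, ð, ʒ, ʂ, dʒ, dz, r, tʃ, ɭ, θ/.
Then [+sonorant] leaves /r, ɭ/.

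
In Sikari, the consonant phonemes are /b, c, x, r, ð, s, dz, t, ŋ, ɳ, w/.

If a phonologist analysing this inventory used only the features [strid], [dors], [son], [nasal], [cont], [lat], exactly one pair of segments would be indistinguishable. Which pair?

Both /b/ and /t/ are [−strident], [−dorsal], [−sonorant], [−nasal], [−continuant], [−lateral]. Since the list omits [voice], [labial] and [coronal] — which do distinguish the voiced bilabial stop from the voiceless alveolar stop — this pair collapses; all other pairs remain distinct.

b, t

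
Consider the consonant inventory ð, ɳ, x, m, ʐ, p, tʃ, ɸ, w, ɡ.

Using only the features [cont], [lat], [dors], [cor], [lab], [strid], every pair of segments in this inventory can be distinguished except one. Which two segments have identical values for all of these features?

p, m

Both /p/ and /m/ are [−continuant], [−lateral], [−dorsal], [−coronal], [+labial], [−strident]. Since the list omits [sonorant], [voice] and [nasal] — which do distinguish the voiceless bilabial stop from the bilabial nasal — this pair collapses; all other pairs remain distinct.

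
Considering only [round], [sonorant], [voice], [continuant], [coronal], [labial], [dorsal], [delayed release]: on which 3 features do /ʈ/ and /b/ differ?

[voice], [labial], [coronal]

/ʈ/ (voiceless retroflex stop) and /b/ (voiced bilabial stop) agree on [−round], [−sonorant], [−continuant], [−dorsal], [−delayed release]. They differ on [voice] (/ʈ/ [−], /b/ [+]), [labial] (/ʈ/ [−], /b/ [+]), [coronal] (/ʈ/ [+], /b/ [−]).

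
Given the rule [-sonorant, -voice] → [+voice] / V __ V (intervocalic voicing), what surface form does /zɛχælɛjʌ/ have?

The only segment in the rule's environment that also matches [-sonorant, -voice] is /χ/. Applying [+voice] turns the voiceless uvular fricative into /ʁ/ (voiced uvular fricative), giving [zɛʁælɛjʌ].

[zɛʁælɛjʌ]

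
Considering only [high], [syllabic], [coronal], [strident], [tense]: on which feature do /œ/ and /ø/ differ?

[tense]

The two segments share [-high], [+syllabic], [-coronal], [-strident]. The only feature from the list on which they differ: /œ/ is [-tense] while /ø/ is [+tense].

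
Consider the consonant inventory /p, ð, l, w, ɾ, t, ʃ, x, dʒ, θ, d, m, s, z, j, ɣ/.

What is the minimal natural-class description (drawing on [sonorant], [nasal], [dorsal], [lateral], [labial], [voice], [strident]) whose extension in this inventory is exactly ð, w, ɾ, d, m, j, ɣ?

The class [+voice], [−strident], [−lateral] has exactly /ð, w, ɾ, d, m, j, ɣ/ as its extension in this inventory. No smaller conjunction from the listed features achieves this: [−strident, −lateral] alone would also admit /p, t, x, θ/; [+voice, −lateral] alone would also admit /dʒ, z/; [+voice, −strident] alone would also admit /l/; and checking the remaining two-feature bundles turns up none with this extension.

[+voice, −strident, −lateral]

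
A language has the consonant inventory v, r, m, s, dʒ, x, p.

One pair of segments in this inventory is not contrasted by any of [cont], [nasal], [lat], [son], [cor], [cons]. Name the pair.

/v/ (voiced labiodental fricative) and /x/ (voiceless velar fricative) are both [+continuant], [-nasal], [-lateral], [-sonorant], [-coronal], [+consonantal], so none of the listed features separates them. (They do differ in [voice], [labial] and [dorsal], which are not among the given features.) Every other pair in the inventory differs on at least one listed feature.

v, x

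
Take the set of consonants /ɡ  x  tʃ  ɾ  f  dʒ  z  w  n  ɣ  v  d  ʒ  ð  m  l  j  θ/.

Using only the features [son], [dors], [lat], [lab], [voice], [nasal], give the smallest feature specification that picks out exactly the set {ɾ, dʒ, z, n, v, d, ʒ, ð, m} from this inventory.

The class [+voice], [−lateral], [−dorsal] has exactly /ɾ, dʒ, z, n, v, d, ʒ, ð, m/ as its extension in this inventory. No smaller conjunction from the listed features achieves this: [−lateral, −dorsal] alone would also admit /tʃ, f, θ/; [+voice, −dorsal] alone would also admit /l/; [+voice, −lateral] alone would also admit /ɡ, w, ɣ, j/; and checking the remaining two-feature bundles turns up none with this extension.

[+voice, −lat, −dors]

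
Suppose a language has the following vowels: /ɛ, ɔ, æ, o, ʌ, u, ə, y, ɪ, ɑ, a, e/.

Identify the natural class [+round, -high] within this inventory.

The [+round] segments are /ɔ, o, u, y/.
Intersecting with [-high] leaves /ɔ, o/.

ɔ, o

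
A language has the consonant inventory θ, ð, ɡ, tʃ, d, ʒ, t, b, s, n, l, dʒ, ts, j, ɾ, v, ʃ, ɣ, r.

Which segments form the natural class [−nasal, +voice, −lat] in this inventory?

Checking each segment against [−nasal], [+voice], [−lateral]: /ð/ (voiced dental fricative), /ɡ/ (voiced velar stop), /d/ (voiced alveolar stop), /ʒ/ (voiced postalveolar fricative), /b/ (voiced bilabial stop), /dʒ/ (voiced postalveolar affricate), among others, satisfy every feature; every other segment in the inventory fails at least one.

ð, ɡ, d, ʒ, b, dʒ, j, ɾ, v, ɣ, r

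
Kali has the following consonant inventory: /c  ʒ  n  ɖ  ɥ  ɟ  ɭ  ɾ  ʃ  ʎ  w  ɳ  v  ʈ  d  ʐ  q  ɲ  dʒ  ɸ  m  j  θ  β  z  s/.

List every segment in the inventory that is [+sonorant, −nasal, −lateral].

Among the inventory, the [+sonorant] segments are /n, ɥ, ɭ, ɾ, ʎ, w, ɳ, ɲ, m, j/.
Within that set, [−nasal] gives /ɥ, ɭ, ɾ, ʎ, w, j/.
Among these, [−lateral] leaves /ɥ, ɾ, w, j/.

ɥ, ɾ, w, j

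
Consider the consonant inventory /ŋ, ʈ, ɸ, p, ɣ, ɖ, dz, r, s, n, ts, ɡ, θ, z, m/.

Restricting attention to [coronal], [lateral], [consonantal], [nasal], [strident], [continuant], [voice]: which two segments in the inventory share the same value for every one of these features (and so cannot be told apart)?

ŋ, m

On the given features, /ŋ/ and /m/ have an identical profile: [−coronal], [−lateral], [+consonantal], [+nasal], [−strident], [−continuant], [+voice]. No other two segments in the inventory coincide on all 7 features. (They do differ in [labial] and [dorsal], which are not among the given features.)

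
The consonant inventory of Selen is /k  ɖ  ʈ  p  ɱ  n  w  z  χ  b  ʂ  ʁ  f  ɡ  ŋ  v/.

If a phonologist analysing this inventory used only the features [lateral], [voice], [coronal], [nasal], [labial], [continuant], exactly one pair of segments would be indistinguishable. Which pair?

v, w

/v/ (voiced labiodental fricative) and /w/ (labial-velar glide) are both [-lateral], [+voice], [-coronal], [-nasal], [+labial], [+continuant], so none of the listed features separates them. (They do differ in [sonorant], [round] and [dorsal], which are not among the given features.) Every other pair in the inventory differs on at least one listed feature.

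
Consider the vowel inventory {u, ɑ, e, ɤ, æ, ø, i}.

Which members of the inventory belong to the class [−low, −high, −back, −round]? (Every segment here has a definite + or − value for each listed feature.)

Eliminate segments failing any feature: /u, i/ are [+high]; /ɑ, æ/ are [+low]; /ɤ/ is [+back]; /ø/ is [+round]. The remaining /e/ satisfy [−low], [−high], [−back], [−round].

e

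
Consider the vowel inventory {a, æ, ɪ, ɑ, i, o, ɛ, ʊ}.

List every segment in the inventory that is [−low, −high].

Checking each segment against [−low], [−high]: /o/ (mid back rounded tense vowel), /ɛ/ (mid front unrounded lax vowel) satisfy every feature; every other segment in the inventory fails at least one.

o, ɛ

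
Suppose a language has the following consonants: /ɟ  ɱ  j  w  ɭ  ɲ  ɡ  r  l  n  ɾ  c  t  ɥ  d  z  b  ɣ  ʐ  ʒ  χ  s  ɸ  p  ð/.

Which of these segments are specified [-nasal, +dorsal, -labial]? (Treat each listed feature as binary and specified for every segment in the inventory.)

Checking each segment against [-nasal], [+dorsal], [-labial]: /ɟ/ (voiced palatal stop), /j/ (palatal glide), /ɡ/ (voiced velar stop), /c/ (voiceless palatal stop), /ɣ/ (voiced velar fricative), /χ/ (voiceless uvular fricative) satisfy every feature; every other segment in the inventory fails at least one.

ɟ, j, ɡ, c, ɣ, χ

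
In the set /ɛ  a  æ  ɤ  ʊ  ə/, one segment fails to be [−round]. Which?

/ɛ, æ, ə, a, ɤ/ are all [−round]; /ʊ/ (high back rounded lax vowel) is [+round].

ʊ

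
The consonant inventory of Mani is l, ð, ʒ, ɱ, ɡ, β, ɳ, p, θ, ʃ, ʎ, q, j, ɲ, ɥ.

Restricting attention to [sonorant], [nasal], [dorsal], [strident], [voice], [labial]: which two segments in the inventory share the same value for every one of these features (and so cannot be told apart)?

j, ʎ

Both /j/ and /ʎ/ are [+sonorant], [-nasal], [+dorsal], [-strident], [+voice], [-labial]. Since the list omits [lateral] — which does distinguish the palatal glide from the palatal lateral approximant — this pair collapses; all other pairs remain distinct.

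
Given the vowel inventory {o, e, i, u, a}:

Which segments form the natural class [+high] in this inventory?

i, u

The [+high] segments here are /i, u/; the remaining /o, e, a/ are [-high].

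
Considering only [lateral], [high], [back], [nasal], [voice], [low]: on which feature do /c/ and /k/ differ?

[back]

/c/ (voiceless palatal stop) and /k/ (voiceless velar stop) agree on [−lateral], [+high], [−nasal], [−voice], [−low]. They differ on [back] (/c/ [−], /k/ [+]).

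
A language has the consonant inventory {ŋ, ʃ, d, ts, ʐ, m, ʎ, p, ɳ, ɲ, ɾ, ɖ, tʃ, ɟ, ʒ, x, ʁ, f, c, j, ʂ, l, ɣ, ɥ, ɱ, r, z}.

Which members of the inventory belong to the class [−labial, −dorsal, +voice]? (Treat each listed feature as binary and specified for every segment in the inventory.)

d, ʐ, ɳ, ɾ, ɖ, ʒ, l, r, z

Eliminate segments failing any feature: /ŋ, ʎ, ɲ, ɟ, x, ʁ, c, j, ɣ/ are [+dorsal]; /ʃ, ts, tʃ, ʂ/ are [−voice]; /m, p, f, ɥ, ɱ/ are [+labial]. The remaining /d, ʐ, ɳ, ɾ, ɖ, ʒ, l, r, z/ satisfy [−labial], [−dorsal], [+voice].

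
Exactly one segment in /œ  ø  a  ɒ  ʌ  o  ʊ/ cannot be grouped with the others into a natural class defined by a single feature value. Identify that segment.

ʊ

The remaining segments after removing /ʊ/ share [−high]; /ʊ/ (high back rounded lax vowel) is [+high]. For every other candidate removal, the leftover set fails to share any single feature value that the removed segment lacks.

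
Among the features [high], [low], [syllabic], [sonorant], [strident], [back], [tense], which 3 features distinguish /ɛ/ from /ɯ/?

/ɛ/ (mid front unrounded lax vowel) and /ɯ/ (high back unrounded vowel) agree on [−low], [+syllabic], [+sonorant], [−strident]. They differ on [high] (/ɛ/ [−], /ɯ/ [+]), [back] (/ɛ/ [−], /ɯ/ [+]), [tense] (/ɛ/ [−], /ɯ/ [+]).

[high], [back], [tense]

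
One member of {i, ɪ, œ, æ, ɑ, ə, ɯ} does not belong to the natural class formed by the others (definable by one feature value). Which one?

œ

[round] groups all but one: /i, æ, ə, ɑ, ɯ, ɪ/ share [−round] while /œ/ (mid front rounded lax vowel) alone is [+round]. Removing any other segment would not leave a single-feature class that excludes it.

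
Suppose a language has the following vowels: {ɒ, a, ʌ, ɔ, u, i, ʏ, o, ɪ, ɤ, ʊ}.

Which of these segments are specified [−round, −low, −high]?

ʌ, ɤ

Among the inventory, the [−round] segments are /a, ʌ, i, ɪ, ɤ/.
Then [−low] gives /ʌ, i, ɪ, ɤ/.
Among these, [−high] leaves /ʌ, ɤ/.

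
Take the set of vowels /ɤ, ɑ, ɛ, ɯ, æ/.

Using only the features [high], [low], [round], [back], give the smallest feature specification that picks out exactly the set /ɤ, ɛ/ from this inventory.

[−high, −low]

The class [−high], [−low] has exactly /ɤ, ɛ/ as its extension in this inventory. No smaller conjunction from the listed features achieves this: [−low] alone would also admit /ɯ/; [−high] alone would also admit /ɑ, æ/; and checking the remaining single features turns up none with this extension.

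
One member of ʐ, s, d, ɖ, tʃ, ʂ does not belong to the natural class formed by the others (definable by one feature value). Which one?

tʃ

/s, ʂ, ʐ, ɖ, d/ are all [-distributed], but /tʃ/ (voiceless postalveolar affricate) is [+distributed]. No other single segment can be removed to leave a set sharing one feature value that the removed segment lacks, so /tʃ/ is the odd one out.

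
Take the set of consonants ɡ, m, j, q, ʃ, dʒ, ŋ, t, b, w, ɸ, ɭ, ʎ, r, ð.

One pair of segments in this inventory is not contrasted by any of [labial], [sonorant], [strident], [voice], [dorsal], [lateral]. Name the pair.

On the given features, /ŋ/ and /j/ have an identical profile: [−labial], [+sonorant], [−strident], [+voice], [+dorsal], [−lateral]. No other two segments in the inventory coincide on all 6 features. (They do differ in [nasal], [continuant] and [back], which are not among the given features.)

ŋ, j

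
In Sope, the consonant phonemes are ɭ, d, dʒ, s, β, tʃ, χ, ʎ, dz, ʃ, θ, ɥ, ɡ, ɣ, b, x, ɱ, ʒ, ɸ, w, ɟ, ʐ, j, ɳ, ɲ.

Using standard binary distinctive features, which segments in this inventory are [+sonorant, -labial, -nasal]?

Eliminate segments failing any feature: /d, dʒ, s, β, tʃ, χ, dz, ʃ, θ, ɡ, ɣ, b, x, ʒ, ɸ, ɟ, ʐ/ are [-sonorant]; /ɥ, ɱ, w/ are [+labial]; /ɳ, ɲ/ are [+nasal]. The remaining /ɭ, ʎ, j/ satisfy [+sonorant], [-labial], [-nasal].

ɭ, ʎ, j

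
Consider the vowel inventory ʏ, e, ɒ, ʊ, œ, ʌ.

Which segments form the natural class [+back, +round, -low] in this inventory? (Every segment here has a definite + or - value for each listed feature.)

ʊ

Checking each segment against [+back], [+round], [-low]: /ʊ/ (high back rounded lax vowel) satisfies every feature; every other segment in the inventory fails at least one.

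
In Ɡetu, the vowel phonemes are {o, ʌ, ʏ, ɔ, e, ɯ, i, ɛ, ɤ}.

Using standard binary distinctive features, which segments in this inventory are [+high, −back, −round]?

i

Checking each segment against [+high], [−back], [−round]: /i/ (high front unrounded tense vowel) satisfies every feature; every other segment in the inventory fails at least one.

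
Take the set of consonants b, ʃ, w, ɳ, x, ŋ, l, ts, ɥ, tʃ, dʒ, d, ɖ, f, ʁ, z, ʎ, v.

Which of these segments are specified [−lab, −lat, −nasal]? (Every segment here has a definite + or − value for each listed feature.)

Checking each segment against [−labial], [−lateral], [−nasal]: /ʃ/ (voiceless postalveolar fricative), /x/ (voiceless velar fricative), /ts/ (voiceless alveolar affricate), /tʃ/ (voiceless postalveolar affricate), /dʒ/ (voiced postalveolar affricate), /d/ (voiced alveolar stop), among others, satisfy every feature; every other segment in the inventory fails at least one.

ʃ, x, ts, tʃ, dʒ, d, ɖ, ʁ, z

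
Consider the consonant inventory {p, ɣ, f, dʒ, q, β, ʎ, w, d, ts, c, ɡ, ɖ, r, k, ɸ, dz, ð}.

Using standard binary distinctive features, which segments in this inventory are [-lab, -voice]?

Checking each segment against [-labial], [-voice]: /q/ (voiceless uvular stop), /ts/ (voiceless alveolar affricate), /c/ (voiceless palatal stop), /k/ (voiceless velar stop) satisfy every feature; every other segment in the inventory fails at least one.

q, ts, c, k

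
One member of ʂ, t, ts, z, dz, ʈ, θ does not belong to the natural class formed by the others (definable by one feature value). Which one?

θ

/t, dz, ʈ, z, ts, ʂ/ are all [−distributed], but /θ/ (voiceless dental fricative) is [+distributed]. No other single segment can be removed to leave a set sharing one feature value that the removed segment lacks, so /θ/ is the odd one out.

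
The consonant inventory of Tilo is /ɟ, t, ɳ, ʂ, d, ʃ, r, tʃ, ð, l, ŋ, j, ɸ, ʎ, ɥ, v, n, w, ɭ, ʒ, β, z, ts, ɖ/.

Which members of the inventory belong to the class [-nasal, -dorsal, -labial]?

t, ʂ, d, ʃ, r, tʃ, ð, l, ɭ, ʒ, z, ts, ɖ

Checking each segment against [-nasal], [-dorsal], [-labial]: /t/ (voiceless alveolar stop), /ʂ/ (voiceless retroflex fricative), /d/ (voiced alveolar stop), /ʃ/ (voiceless postalveolar fricative), /r/ (alveolar trill), /tʃ/ (voiceless postalveolar affricate), among others, satisfy every feature; every other segment in the inventory fails at least one.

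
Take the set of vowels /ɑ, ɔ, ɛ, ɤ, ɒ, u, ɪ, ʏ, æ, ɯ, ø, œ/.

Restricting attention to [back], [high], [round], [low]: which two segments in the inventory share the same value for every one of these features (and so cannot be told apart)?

ø, œ

/ø/ (mid front rounded tense vowel) and /œ/ (mid front rounded lax vowel) are both [-back], [-high], [+round], [-low], so none of the listed features separates them. (They do differ in [tense], which is not among the given features.) Every other pair in the inventory differs on at least one listed feature.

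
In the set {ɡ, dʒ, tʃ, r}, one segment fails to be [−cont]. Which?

/r/ is the alveolar trill, which is [+continuant]; the rest — /dʒ, tʃ, ɡ/ — are [−continuant].

r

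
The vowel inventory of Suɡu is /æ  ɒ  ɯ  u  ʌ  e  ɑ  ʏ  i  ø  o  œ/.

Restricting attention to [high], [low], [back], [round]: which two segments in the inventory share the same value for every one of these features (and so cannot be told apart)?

ø, œ

Both /ø/ and /œ/ are [−high], [−low], [−back], [+round]. Since the list omits [tense] — which does distinguish the mid front rounded tense vowel from the mid front rounded lax vowel — this pair collapses; all other pairs remain distinct.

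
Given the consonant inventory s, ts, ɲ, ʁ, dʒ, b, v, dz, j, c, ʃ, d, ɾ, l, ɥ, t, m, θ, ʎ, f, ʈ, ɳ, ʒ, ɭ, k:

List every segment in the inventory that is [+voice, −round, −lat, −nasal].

Checking each segment against [+voice], [−round], [−lateral], [−nasal]: /ʁ/ (voiced uvular fricative), /dʒ/ (voiced postalveolar affricate), /b/ (voiced bilabial stop), /v/ (voiced labiodental fricative), /dz/ (voiced alveolar affricate), /j/ (palatal glide), among others, satisfy every feature; every other segment in the inventory fails at least one.

ʁ, dʒ, b, v, dz, j, d, ɾ, ʒ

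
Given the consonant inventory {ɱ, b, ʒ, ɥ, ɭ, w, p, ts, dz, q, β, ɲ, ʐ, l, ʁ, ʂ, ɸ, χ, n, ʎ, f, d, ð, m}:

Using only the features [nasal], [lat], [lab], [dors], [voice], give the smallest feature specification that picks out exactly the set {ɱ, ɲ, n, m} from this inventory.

[+nasal]

The target set is precisely the extension of [+nasal] in this inventory.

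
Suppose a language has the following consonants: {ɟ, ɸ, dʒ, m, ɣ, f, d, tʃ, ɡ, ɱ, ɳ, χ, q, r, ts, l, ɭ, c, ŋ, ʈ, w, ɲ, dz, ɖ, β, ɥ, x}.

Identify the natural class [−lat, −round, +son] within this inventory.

Checking each segment against [−lateral], [−round], [+sonorant]: /m/ (bilabial nasal), /ɱ/ (labiodental nasal), /ɳ/ (retroflex nasal), /r/ (alveolar trill), /ŋ/ (velar nasal), /ɲ/ (palatal nasal) satisfy every feature; every other segment in the inventory fails at least one.

m, ɱ, ɳ, r, ŋ, ɲ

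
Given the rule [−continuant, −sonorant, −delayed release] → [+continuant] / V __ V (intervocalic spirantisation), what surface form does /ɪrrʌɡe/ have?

[ɪrrʌɣe]

Only /ɡ/ occurs between two vowels (/ʌ/ __ /e/) and matches the structural description. It is a voiced velar stop, so [−continuant, −sonorant, −delayed release] holds; changing it to [+continuant] with all other features held fixed yields /ɣ/ (voiced velar fricative). No other segment meets both the structural description and the environment, so the output is [ɪrrʌɣe].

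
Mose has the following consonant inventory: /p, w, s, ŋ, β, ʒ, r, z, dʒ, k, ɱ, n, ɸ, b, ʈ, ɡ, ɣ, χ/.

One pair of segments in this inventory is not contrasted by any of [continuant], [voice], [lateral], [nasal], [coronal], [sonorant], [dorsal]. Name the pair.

z, ʒ

Both /z/ and /ʒ/ are [+continuant], [+voice], [−lateral], [−nasal], [+coronal], [−sonorant], [−dorsal]. Since the list omits [anterior] and [distributed] — which do distinguish the voiced alveolar fricative from the voiced postalveolar fricative — this pair collapses; all other pairs remain distinct.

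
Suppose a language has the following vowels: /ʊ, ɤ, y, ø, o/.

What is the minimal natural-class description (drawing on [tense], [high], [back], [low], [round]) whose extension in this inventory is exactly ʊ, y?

/ʊ, y/ are exactly the [+high] segments in the inventory, so a single feature suffices.

[+high]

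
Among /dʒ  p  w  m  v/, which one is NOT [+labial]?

Every segment except /dʒ/ is [+labial]. /dʒ/ (voiced postalveolar affricate) is [-labial], so it is the exception.

dʒ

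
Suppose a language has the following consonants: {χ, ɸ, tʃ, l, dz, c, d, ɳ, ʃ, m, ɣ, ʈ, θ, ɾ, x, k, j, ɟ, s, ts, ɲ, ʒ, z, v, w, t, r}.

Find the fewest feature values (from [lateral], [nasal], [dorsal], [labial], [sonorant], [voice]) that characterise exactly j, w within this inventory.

[+sonorant, -nasal, +dorsal]

The class [+sonorant], [-nasal], [+dorsal] has exactly /j, w/ as its extension in this inventory. No smaller conjunction from the listed features achieves this: [-nasal, +dorsal] alone would also admit /χ, c, ɣ, x, …/; [+sonorant, +dorsal] alone would also admit /ɲ/; [+sonorant, -nasal] alone would also admit /l, ɾ, r/; and checking the remaining two-feature bundles turns up none with this extension.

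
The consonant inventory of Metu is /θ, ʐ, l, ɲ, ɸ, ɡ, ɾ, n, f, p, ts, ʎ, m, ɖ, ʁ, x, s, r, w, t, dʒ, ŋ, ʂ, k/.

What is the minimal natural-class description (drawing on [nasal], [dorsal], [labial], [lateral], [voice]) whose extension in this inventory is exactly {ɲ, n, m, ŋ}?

Every target segment is [+nasal] and no other inventory member is, so one feature is enough.

[+nasal]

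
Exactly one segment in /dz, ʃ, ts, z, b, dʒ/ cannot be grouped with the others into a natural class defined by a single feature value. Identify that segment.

b

/dʒ, dz, ʃ, z, ts/ are all [+strident], but /b/ (voiced bilabial stop) is [−strident]. No other single segment can be removed to leave a set sharing one feature value that the removed segment lacks, so /b/ is the odd one out.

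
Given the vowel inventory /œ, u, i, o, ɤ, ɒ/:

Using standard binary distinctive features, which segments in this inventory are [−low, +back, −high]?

The [−low] segments are /œ, u, i, o, ɤ/.
Among these, [+back] gives /u, o, ɤ/.
Among these, [−high] leaves /o, ɤ/.

o, ɤ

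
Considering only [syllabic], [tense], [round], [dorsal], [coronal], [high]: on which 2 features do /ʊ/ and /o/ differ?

[high], [tense]

/ʊ/ is the high back rounded lax vowel and /o/ is the mid back rounded tense vowel. Both are [+syllabic], [+round], [+dorsal], [−coronal]. /ʊ/ is [+high] while /o/ is [−high]; /ʊ/ is [−tense] while /o/ is [+tense], so the distinguishing features are [high], [tense].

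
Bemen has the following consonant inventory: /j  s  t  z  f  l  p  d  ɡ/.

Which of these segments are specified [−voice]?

s, t, f, p

The [−voice] segments here are /s, t, f, p/; the remaining /j, z, l, d, ɡ/ are [+voice].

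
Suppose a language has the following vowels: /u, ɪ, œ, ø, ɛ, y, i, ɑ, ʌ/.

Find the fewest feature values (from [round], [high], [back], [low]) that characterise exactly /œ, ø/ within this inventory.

Every target segment is [−high], [+round]; each remaining inventory member fails at least one of these. Each conjunct is needed — [+round] alone would also admit /u, y/; [−high] alone would also admit /ɛ, ɑ, ʌ/ — and no other single listed feature has exactly this extension, so two is the minimum.

[−high, +round]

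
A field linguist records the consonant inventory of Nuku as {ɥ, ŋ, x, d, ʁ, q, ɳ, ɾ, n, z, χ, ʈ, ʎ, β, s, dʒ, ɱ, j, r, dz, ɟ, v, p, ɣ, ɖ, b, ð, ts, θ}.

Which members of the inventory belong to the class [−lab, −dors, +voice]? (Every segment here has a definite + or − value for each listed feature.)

First, the [−labial] segments are /ŋ, x, d, ʁ, q, ɳ, ɾ, n, z, χ, ʈ, ʎ, s, dʒ, j, r, dz, ɟ, ɣ, ɖ, ð, ts, θ/.
Then [−dorsal] gives /d, ɳ, ɾ, n, z, ʈ, s, dʒ, r, dz, ɖ, ð, ts, θ/.
Of those, [+voice] leaves /d, ɳ, ɾ, n, z, dʒ, r, dz, ɖ, ð/.

d, ɳ, ɾ, n, z, dʒ, r, dz, ɖ, ð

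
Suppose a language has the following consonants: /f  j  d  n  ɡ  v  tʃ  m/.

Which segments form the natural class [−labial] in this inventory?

j, d, n, ɡ, tʃ

The [−labial] segments here are /j, d, n, ɡ, tʃ/; the remaining /f, v, m/ are [+labial].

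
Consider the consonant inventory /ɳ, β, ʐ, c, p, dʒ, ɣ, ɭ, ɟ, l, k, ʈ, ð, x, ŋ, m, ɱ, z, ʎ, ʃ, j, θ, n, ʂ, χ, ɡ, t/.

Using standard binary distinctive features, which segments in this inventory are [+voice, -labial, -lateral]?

First, the [+voice] segments are /ɳ, β, ʐ, dʒ, ɣ, ɭ, ɟ, l, ð, ŋ, m, ɱ, z, ʎ, j, n, ɡ/.
Intersecting with [-labial] gives /ɳ, ʐ, dʒ, ɣ, ɭ, ɟ, l, ð, ŋ, z, ʎ, j, n, ɡ/.
Intersecting with [-lateral] leaves /ɳ, ʐ, dʒ, ɣ, ɟ, ð, ŋ, z, j, n, ɡ/.

ɳ, ʐ, dʒ, ɣ, ɟ, ð, ŋ, z, j, n, ɡ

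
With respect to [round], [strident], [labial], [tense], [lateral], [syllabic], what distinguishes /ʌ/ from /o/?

The two segments share [-strident], [-lateral], [+syllabic]. The only features from the list on which they differ: /ʌ/ is [-labial] while /o/ is [+labial]; /ʌ/ is [-round] while /o/ is [+round]; /ʌ/ is [-tense] while /o/ is [+tense].

[labial], [round], [tense]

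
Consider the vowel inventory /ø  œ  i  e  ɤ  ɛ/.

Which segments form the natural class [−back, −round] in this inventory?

i, e, ɛ

First, the [−back] segments are /ø, œ, i, e, ɛ/.
Of those, [−round] leaves /i, e, ɛ/.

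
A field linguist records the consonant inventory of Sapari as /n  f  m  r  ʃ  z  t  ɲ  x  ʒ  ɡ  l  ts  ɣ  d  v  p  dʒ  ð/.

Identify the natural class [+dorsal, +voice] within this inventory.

Eliminate segments failing any feature: /n, f, m, r, ʃ, z, t, ʒ, l, ts, d, v, p, dʒ, ð/ are [-dorsal]; /x/ is [-voice]. The remaining /ɲ, ɡ, ɣ/ satisfy [+dorsal], [+voice].

ɲ, ɡ, ɣ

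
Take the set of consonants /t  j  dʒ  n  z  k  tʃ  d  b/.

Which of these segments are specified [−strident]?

t, j, n, k, d, b

The feature [strident] marks segments high-amplitude, high-frequency frication (the sibilants). In this inventory /t, j, n, k, d, b/ lack that property, so they are [−strident]; /dʒ, z, tʃ/ are [+strident].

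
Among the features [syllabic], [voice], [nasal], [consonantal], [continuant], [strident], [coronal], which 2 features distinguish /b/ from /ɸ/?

/b/ is the voiced bilabial stop and /ɸ/ is the voiceless bilabial fricative. Both are [-syllabic], [-nasal], [+consonantal], [-strident], [-coronal]. /b/ is [+voice] while /ɸ/ is [-voice]; /b/ is [-continuant] while /ɸ/ is [+continuant], so the distinguishing features are [voice], [continuant].

[voice], [continuant]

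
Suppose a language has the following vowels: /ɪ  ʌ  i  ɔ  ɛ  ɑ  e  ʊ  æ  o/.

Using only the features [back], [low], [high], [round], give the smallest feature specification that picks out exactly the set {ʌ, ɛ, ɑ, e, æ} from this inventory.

The class [−high], [−round] has exactly /ʌ, ɛ, ɑ, e, æ/ as its extension in this inventory. No smaller conjunction from the listed features achieves this: [−round] alone would also admit /ɪ, i/; [−high] alone would also admit /ɔ, o/; and checking the remaining single features turns up none with this extension.

[−high, −round]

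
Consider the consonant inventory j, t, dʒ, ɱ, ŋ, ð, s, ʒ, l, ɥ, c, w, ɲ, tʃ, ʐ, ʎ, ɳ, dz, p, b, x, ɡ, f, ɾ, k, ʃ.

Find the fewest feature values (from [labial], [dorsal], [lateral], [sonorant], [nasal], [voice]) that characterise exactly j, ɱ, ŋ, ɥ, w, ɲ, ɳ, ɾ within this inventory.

Every target segment is [+sonorant], [-lateral]; each remaining inventory member fails at least one of these. Each conjunct is needed — [-lateral] alone would also admit /t, dʒ, ð, s, …/; [+sonorant] alone would also admit /l, ʎ/ — and no other single listed feature has exactly this extension, so two is the minimum.

[+sonorant, -lateral]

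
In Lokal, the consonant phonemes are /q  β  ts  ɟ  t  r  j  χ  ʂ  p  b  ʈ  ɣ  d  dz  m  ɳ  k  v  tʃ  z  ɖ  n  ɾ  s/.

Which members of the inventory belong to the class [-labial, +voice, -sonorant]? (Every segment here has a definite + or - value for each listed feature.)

ɟ, ɣ, d, dz, z, ɖ

Eliminate segments failing any feature: /q, ts, t, χ, ʂ, ʈ, k, tʃ, s/ are [-voice]; /β, p, b, m, v/ are [+labial]; /r, j, ɳ, n, ɾ/ are [+sonorant]. The remaining /ɟ, ɣ, d, dz, z, ɖ/ satisfy [-labial], [+voice], [-sonorant].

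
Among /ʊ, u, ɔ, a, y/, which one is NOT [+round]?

/u, ɔ, ʊ, y/ are all [+round]; /a/ (low unrounded vowel) is [−round].

a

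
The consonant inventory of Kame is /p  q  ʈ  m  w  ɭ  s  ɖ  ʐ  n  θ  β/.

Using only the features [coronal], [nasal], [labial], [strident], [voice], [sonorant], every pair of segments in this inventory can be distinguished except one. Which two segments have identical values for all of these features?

Both /ʈ/ and /θ/ are [+coronal], [−nasal], [−labial], [−strident], [−voice], [−sonorant]. Since the list omits [continuant], [anterior] and [distributed] — which do distinguish the voiceless retroflex stop from the voiceless dental fricative — this pair collapses; all other pairs remain distinct.

ʈ, θ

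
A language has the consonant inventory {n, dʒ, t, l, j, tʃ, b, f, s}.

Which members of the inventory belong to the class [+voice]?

n, dʒ, l, j, b

The [+voice] segments here are /n, dʒ, l, j, b/; the remaining /t, tʃ, f, s/ are [−voice].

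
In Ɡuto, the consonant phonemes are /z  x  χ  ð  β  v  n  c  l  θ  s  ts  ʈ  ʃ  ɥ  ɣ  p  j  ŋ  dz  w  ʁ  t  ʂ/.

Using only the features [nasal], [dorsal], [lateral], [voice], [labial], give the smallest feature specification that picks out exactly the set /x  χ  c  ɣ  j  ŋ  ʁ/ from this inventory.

[−labial, +dorsal]

The class [−labial], [+dorsal] has exactly /x, χ, c, ɣ, j, ŋ, ʁ/ as its extension in this inventory. No smaller conjunction from the listed features achieves this: [+dorsal] alone would also admit /ɥ, w/; [−labial] alone would also admit /z, ð, n, l, …/; and checking the remaining single features turns up none with this extension.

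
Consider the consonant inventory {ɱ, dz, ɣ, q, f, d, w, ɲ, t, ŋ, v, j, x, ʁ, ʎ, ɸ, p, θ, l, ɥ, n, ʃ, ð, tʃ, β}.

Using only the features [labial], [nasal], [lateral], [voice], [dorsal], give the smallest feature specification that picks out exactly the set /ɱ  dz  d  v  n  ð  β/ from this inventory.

/ɱ, dz, d, v, n, ð, β/ are all [+voice], [-lateral], [-dorsal], and no other segment in the inventory matches all three values. Dropping any one of them over-generates: [-lateral, -dorsal] alone would also admit /f, t, ɸ, p, …/; [+voice, -dorsal] alone would also admit /l/; [+voice, -lateral] alone would also admit /ɣ, w, ɲ, ŋ, …/. No other combination of two listed features picks out exactly this set either, so fewer than three features will not do.

[+voice, -lateral, -dorsal]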